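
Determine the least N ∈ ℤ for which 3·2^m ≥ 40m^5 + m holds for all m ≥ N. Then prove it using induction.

At m = 27: 402653184 < 573956307, so the inequality fails and N ≥ 28. We prove 3·2^m ≥ 40m^5 + m for all m ≥ 28.
Base step (m = 28): 3·2^m = 805306368 and 40m^5 + m = 688414748, so 805306368 ≥ 688414748.
Suppose the result is true for m = k, so 3·2^k ≥ 40k^5 + k.
Then 3·2^(k + 1) = 2·(3·2^k) ≥ 2·(40k^5 + k).
Also, for k ≥ 28 we have 2·(40k^5 + k) ≥ 40(k+1)^5 + (k+1), since 2·(40k^5 + k) − (40(k+1)^5 + (k+1)) = 40k^5 - 200k^4 - 400k^3 - 400k^2 - 199k - 41, which is nonnegative for all k ≥ 28.
Combining, 3·2^(k + 1) ≥ 40(k+1)^5 + (k+1).
This completes the induction.
Hence the smallest such N is 28.

N = 28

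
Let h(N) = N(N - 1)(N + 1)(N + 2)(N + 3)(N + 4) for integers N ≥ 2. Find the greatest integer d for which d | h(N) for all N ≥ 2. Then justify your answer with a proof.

Computing the first values: h(2) = 720 and h(3) = 5040; gcd(720, 5040) = 720, so d ≤ 720.
We prove 720 | N(N - 1)(N + 1)(N + 2)(N + 3)(N + 4) for all N ≥ 2 by induction on N.
When N = 2: h(2) = 720 = 720·(1), so 720 | h(2).
For the inductive step, assume it holds for an arbitrary p ≥ 2, i.e. 720 | h(p). Then
h(p+1) − h(p) = p·(p+1)·(p+2)·(p+3)·(p+4)·(p+5) − (p-1)·p·(p+1)·(p+2)·(p+3)·(p+4) = p·(p+1)·(p+2)·(p+3)·(p+4)·[(p+5) − (p-1)] = 6·p·(p+1)·(p+2)·(p+3)·(p+4). The product of 5 consecutive integers is divisible by (5)! = 120, so h(p+1) − h(p) is divisible by 6·120 = 720. By the inductive hypothesis 720 | h(p), hence 720 | h(p+1).
By the principle of mathematical induction, the result holds for all N ≥ 2.
Therefore the largest such d is 720.

d = 720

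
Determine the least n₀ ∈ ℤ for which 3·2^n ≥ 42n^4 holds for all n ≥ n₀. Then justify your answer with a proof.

At n = 21: 6291456 < 8168202, so the inequality fails and n₀ ≥ 22. We prove 3·2^n ≥ 42n^4 for all n ≥ 22.
For the base case n = 22: 3·2^n = 12582912 and 42n^4 = 9838752, so 12582912 ≥ 9838752.
Suppose the result is true for n = j, so 3·2^j ≥ 42j^4.
Then 3·2^(j + 1) = 2·(3·2^j) ≥ 2·(42j^4).
Also, for j ≥ 22 we have 2·(42j^4) ≥ 42(j+1)^4, since 2 ≥ (1 + 1/j)^4 for all j ≥ 22.
Combining, 3·2^(j + 1) ≥ 42(j+1)^4.
Hence, by induction on n, the claim holds for every n ≥ 22.
Hence the smallest such n₀ is 22.

n₀ = 22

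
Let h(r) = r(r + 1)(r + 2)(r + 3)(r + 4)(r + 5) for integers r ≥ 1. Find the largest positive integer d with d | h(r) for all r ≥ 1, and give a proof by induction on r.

d = 720

Computing the first values: h(1) = 720 and h(2) = 5040; gcd(720, 5040) = 720, so d ≤ 720.
We prove 720 | r(r + 1)(r + 2)(r + 3)(r + 4)(r + 5) for all r ≥ 1 by induction on r.
Base step (r = 1): h(1) = 720 = 720·(1), so 720 | h(1).
Suppose the result is true for r = i, i.e. 720 | h(i). Then
h(i+1) − h(i) = (i+1)·(i+2)·(i+3)·(i+4)·(i+5)·(i+6) − i·(i+1)·(i+2)·(i+3)·(i+4)·(i+5) = (i+1)·(i+2)·(i+3)·(i+4)·(i+5)·[(i+6) − i] = 6·(i+1)·(i+2)·(i+3)·(i+4)·(i+5). The product of 5 consecutive integers is divisible by (5)! = 120, so h(i+1) − h(i) is divisible by 6·120 = 720. By the inductive hypothesis 720 | h(i), hence 720 | h(i+1).
This completes the induction.
Therefore the largest such d is 720.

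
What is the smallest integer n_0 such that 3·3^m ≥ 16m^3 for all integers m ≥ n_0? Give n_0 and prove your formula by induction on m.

n_0 = 7

At m = 6: 2187 < 3456, so the inequality fails and n_0 ≥ 7. We prove 3·3^m ≥ 16m^3 for all m ≥ 7.
Base case (m = 7): 3·3^m = 6561 and 16m^3 = 5488, so 6561 ≥ 5488.
For the inductive step, assume it holds for an arbitrary j ≥ 7, so 3·3^j ≥ 16j^3.
Then 3·3^(j + 1) = 3·(3·3^j) ≥ 3·(16j^3).
Also, for j ≥ 7 we have 3·(16j^3) ≥ 16(j+1)^3, since 3 ≥ (1 + 1/j)^3 for all j ≥ 7.
Combining, 3·3^(j + 1) ≥ 16(j+1)^3.
By the principle of mathematical induction, the result holds for all m ≥ 7.
Hence the smallest such n_0 is 7.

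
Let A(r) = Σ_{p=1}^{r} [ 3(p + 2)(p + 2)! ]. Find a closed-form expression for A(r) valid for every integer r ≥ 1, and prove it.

A(r) = 3(r + 3)! - 18

We claim A(r) = 3(r + 3)! - 18 for all r ≥ 1.
When r = 1: A(1) = 54, and the closed form gives 54. They agree.
Suppose the result is true for r = p, so A(p) = 3(p + 3)! - 18.
Then A(p+1) = A(p) + (3(p + 3)(p + 3)!) = (3(p + 3)! - 18) + (3(p + 3)(p + 3)!).
Simplifying, A(p+1) = 3((p+1) + 3)! - 18,
which is the closed form with r = p+1.
By the principle of mathematical induction, the result holds for all r ≥ 1.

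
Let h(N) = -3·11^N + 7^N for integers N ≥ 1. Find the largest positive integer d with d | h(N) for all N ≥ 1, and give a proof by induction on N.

Computing the first values: h(1) = -26 and h(2) = -314; gcd(-26, -314) = 2, so d ≤ 2.
We prove 2 | -3·11^N + 7^N for all N ≥ 1 by induction on N.
Base step (N = 1): h(1) = -26 = 2·(-13), so 2 | h(1).
Inductive step: suppose the statement holds for some i ≥ 1, i.e. 2 | h(i). Then
h(i+1) − 11·h(i) = (-3·11^(i+1) + 7^(i+1)) − 11·(-3·11^i + 7^i) = (1)·7^i·(7 − 11) = (-4)·7^i. Since 2 | h(i) by the inductive hypothesis, 2 | 11·h(i); and 2 | -4 since -4 = 2·-2. Therefore 2 | h(i+1).
Hence, by induction on N, the claim holds for every N ≥ 1.
Therefore the largest such d is 2.

d = 2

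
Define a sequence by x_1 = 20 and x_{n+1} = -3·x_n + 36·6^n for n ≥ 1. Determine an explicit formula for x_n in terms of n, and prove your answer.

Computing the first terms: x_1 = 20, x_2 = 156, x_3 = 828. This suggests x_n = -4(-3)^(n - 1) + 4·6^n.
Base step (n = 1): the formula gives 20 = 20 = x_1.
Inductive step: assume the claim holds for n = m, so x_m = -4(-3)^(m - 1) + 4·6^m.
Then x_{m+1} = -3·x_m + 36·6^m = -3·(-4(-3)^(m - 1) + 4·6^m) + 36·6^m = -4(-3)^m + 4·6^(m + 1) = -4(-3)^((m+1) - 1) + 4·6^(m+1),
which is the claimed formula at n = m+1.
Hence, by induction on n, the claim holds for every n ≥ 1.

x_n = -4(-3)^(n - 1) + 4·6^n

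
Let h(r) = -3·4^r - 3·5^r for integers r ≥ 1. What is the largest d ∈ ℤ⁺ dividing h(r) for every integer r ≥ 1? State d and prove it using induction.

d = 3

Computing the first values: h(1) = -27 and h(2) = -123; gcd(-27, -123) = 3, so d ≤ 3.
We prove 3 | -3·4^r - 3·5^r for all r ≥ 1 by induction on r.
Base case (r = 1): h(1) = -27 = 3·(-9), so 3 | h(1).
For the inductive step, assume it holds for an arbitrary p ≥ 1, i.e. 3 | h(p). Then
h(p+1) − 5·h(p) = (-3·4^(p+1) - 3·5^(p+1)) − 5·(-3·4^p - 3·5^p) = (-3)·4^p·(4 − 5) = (3)·4^p. Since 3 | h(p) by the inductive hypothesis, 3 | 5·h(p); and 3 | 3 since 3 = 3·1. Therefore 3 | h(p+1).
This completes the induction.
Therefore the largest such d is 3.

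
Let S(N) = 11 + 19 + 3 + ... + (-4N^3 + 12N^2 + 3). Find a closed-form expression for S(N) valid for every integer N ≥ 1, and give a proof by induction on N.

We claim S(N) = -N(N^3 - 2N^2 - 5N - 5) for all N ≥ 1.
Base case (N = 1): S(1) = 11, and the closed form gives 11. They agree.
Suppose the result is true for N = r, so S(r) = r(-r^3 + 2r^2 + 5r + 5).
Then S(r+1) = S(r) + (-4r^3 + 12r + 11) = (r(-r^3 + 2r^2 + 5r + 5)) + (-4r^3 + 12r + 11).
Simplifying, S(r+1) = -(r + 1)(r^3 + r^2 - 6r - 11) = -(r+1)((r+1)^3 - 2(r+1)^2 - 5(r+1) - 5),
which is the closed form with N = r+1.
Hence, by induction on N, the claim holds for every N ≥ 1.

S(N) = -N(N^3 - 2N^2 - 5N - 5)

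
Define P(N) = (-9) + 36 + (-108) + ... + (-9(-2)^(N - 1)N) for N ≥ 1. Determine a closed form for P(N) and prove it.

We claim P(N) = (-2)^N(3N + 1) - 1 for all N ≥ 1.
Base case (N = 1): P(1) = -9, and the closed form gives -9. They agree.
Inductive step: suppose the statement holds for some r ≥ 1, so P(r) = (-2)^r(3r + 1) - 1.
Then P(r+1) = P(r) + (9(-2)^r(-r - 1)) = ((-2)^r(3r + 1) - 1) + (9(-2)^r(-r - 1)).
Simplifying, P(r+1) = -6(-2)^r·r - 8(-2)^r - 1 = (-2)^(r+1)(3(r+1) + 1) - 1,
which is the closed form with N = r+1.
By the principle of mathematical induction, the result holds for all N ≥ 1.

P(N) = (-2)^N(3N + 1) - 1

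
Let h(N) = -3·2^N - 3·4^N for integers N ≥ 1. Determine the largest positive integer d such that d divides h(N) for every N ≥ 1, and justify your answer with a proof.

d = 6

Computing the first values: h(1) = -18 and h(2) = -60; gcd(-18, -60) = 6, so d ≤ 6.
We prove 6 | -3·2^N - 3·4^N for all N ≥ 1 by induction on N.
For the base case N = 1: h(1) = -18 = 6·(-3), so 6 | h(1).
Suppose the result is true for N = i, i.e. 6 | h(i). Then
h(i+1) − 4·h(i) = (-3·2^(i+1) - 3·4^(i+1)) − 4·(-3·2^i - 3·4^i) = (-3)·2^i·(2 − 4) = (6)·2^i. Since 6 | h(i) by the inductive hypothesis, 6 | 4·h(i); and 6 | 6 since 6 = 6·1. Therefore 6 | h(i+1).
By induction, the statement is established for all N ≥ 1.
Therefore the largest such d is 6.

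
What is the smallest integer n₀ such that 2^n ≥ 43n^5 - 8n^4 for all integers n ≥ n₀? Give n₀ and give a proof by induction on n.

n₀ = 30

At n = 29: 536870912 < 876321159, so the inequality fails and n₀ ≥ 30. We prove 2^n ≥ 43n^5 - 8n^4 for all n ≥ 30.
When n = 30: 2^n = 1073741824 and 43n^5 - 8n^4 = 1038420000, so 1073741824 ≥ 1038420000.
Inductive step: suppose the statement holds for some k ≥ 30, so 2^k ≥ 43k^5 - 8k^4.
Then 2^(k + 1) = 2·(2^k) ≥ 2·(43k^5 - 8k^4).
Also, for k ≥ 30 we have 2·(43k^5 - 8k^4) ≥ 43(k+1)^5 - 8(k+1)^4, since 2·(43k^5 - 8k^4) − (43(k+1)^5 - 8(k+1)^4) = 43k^5 - 223k^4 - 398k^3 - 382k^2 - 183k - 35, which is nonnegative for all k ≥ 30.
Combining, 2^(k + 1) ≥ 43(k+1)^5 - 8(k+1)^4.
This completes the induction.
Hence the smallest such n₀ is 30.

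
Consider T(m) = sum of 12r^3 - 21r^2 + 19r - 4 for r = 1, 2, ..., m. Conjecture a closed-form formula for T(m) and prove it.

We claim T(m) = m(3m^3 - m^2 + 2m + 2) for all m ≥ 1.
For the base case m = 1: T(1) = 6, and the closed form gives 6. They agree.
For the inductive step, assume it holds for an arbitrary r ≥ 1, so T(r) = r(3r^3 - r^2 + 2r + 2).
Then T(r+1) = T(r) + (12r^3 + 15r^2 + 13r + 6) = (r(3r^3 - r^2 + 2r + 2)) + (12r^3 + 15r^2 + 13r + 6).
Simplifying, T(r+1) = (r + 1)(3r^3 + 8r^2 + 9r + 6) = (r+1)(3(r+1)^3 - (r+1)^2 + 2(r+1) + 2),
which is the closed form with m = r+1.
This completes the induction.

T(m) = m(3m^3 - m^2 + 2m + 2)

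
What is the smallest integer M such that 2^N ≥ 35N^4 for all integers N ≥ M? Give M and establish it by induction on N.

M = 24

At N = 23: 8388608 < 9794435, so the inequality fails and M ≥ 24. We prove 2^N ≥ 35N^4 for all N ≥ 24.
Base step (N = 24): 2^N = 16777216 and 35N^4 = 11612160, so 16777216 ≥ 11612160.
Inductive step: suppose the statement holds for some j ≥ 24, so 2^j ≥ 35j^4.
Then 2^(j + 1) = 2·(2^j) ≥ 2·(35j^4).
Also, for j ≥ 24 we have 2·(35j^4) ≥ 35(j+1)^4, since 2 ≥ (1 + 1/j)^4 for all j ≥ 24.
Combining, 2^(j + 1) ≥ 35(j+1)^4.
By the principle of mathematical induction, the result holds for all N ≥ 24.
Hence the smallest such M is 24.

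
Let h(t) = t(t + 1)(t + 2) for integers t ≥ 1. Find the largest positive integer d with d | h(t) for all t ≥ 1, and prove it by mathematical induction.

d = 6

Computing the first values: h(1) = 6 and h(2) = 24; gcd(6, 24) = 6, so d ≤ 6.
We prove 6 | t(t + 1)(t + 2) for all t ≥ 1 by induction on t.
When t = 1: h(1) = 6 = 6·(1), so 6 | h(1).
Inductive step: suppose the statement holds for some k ≥ 1, i.e. 6 | h(k). Then
h(k+1) − h(k) = (k+1)·(k+2)·(k+3) − k·(k+1)·(k+2) = (k+1)·(k+2)·[(k+3) − k] = 3·(k+1)·(k+2). The product of 2 consecutive integers is divisible by (2)! = 2, so h(k+1) − h(k) is divisible by 3·2 = 6. By the inductive hypothesis 6 | h(k), hence 6 | h(k+1).
Hence, by induction on t, the claim holds for every t ≥ 1.
Therefore the largest such d is 6.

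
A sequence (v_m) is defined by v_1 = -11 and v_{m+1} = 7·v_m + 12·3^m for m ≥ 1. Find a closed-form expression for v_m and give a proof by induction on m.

Computing the first terms: v_1 = -11, v_2 = -41, v_3 = -179. This suggests v_m = -3^(m + 1) - 2·7^(m - 1).
For the base case m = 1: the formula gives -11 = -11 = v_1.
Suppose the result is true for m = j, so v_j = -3^(j + 1) - 2·7^(j - 1).
Then v_{j+1} = 7·v_j + 12·3^j = 7·(-3^(j + 1) - 2·7^(j - 1)) + 12·3^j = -3^(j + 2) - 2·7^j = -3^((j+1) + 1) - 2·7^((j+1) - 1),
which is the claimed formula at m = j+1.
By induction, the statement is established for all m ≥ 1.

v_m = -3^(m + 1) - 2·7^(m - 1)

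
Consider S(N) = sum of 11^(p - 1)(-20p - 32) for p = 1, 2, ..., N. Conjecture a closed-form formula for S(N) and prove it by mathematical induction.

S(N) = -11^N(2N + 3) + 3

We claim S(N) = -11^N(2N + 3) + 3 for all N ≥ 1.
Base step (N = 1): S(1) = -52, and the closed form gives -52. They agree.
Inductive step: suppose the statement holds for some p ≥ 1, so S(p) = -11^p(2p + 3) + 3.
Then S(p+1) = S(p) + (11^p(-20p - 52)) = (-11^p(2p + 3) + 3) + (11^p(-20p - 52)).
Simplifying, S(p+1) = -22·11^p·p - 55·11^p + 3 = -11^(p+1)(2(p+1) + 3) + 3,
which is the closed form with N = p+1.
This completes the induction.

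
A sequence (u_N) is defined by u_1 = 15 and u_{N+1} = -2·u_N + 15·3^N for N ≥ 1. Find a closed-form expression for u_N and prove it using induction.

u_N = -3(-2)^N + 3^(N + 1)

Computing the first terms: u_1 = 15, u_2 = 15, u_3 = 105. This suggests u_N = -3(-2)^N + 3^(N + 1).
When N = 1: the formula gives 15 = 15 = u_1.
Inductive step: assume the claim holds for N = k, so u_k = -3(-2)^k + 3^(k + 1).
Then u_{k+1} = -2·u_k + 15·3^k = -2·(-3(-2)^k + 3^(k + 1)) + 15·3^k = -3(-2)^(k + 1) + 3^(k + 2) = -3(-2)^(k+1) + 3^((k+1) + 1),
which is the claimed formula at N = k+1.
By induction, the statement is established for all N ≥ 1.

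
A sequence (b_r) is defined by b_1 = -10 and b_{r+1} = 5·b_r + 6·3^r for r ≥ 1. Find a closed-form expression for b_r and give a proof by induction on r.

Computing the first terms: b_1 = -10, b_2 = -32, b_3 = -106. This suggests b_r = -3^(r + 1) - 5^(r - 1).
When r = 1: the formula gives -10 = -10 = b_1.
Inductive step: suppose the statement holds for some i ≥ 1, so b_i = -3^(i + 1) - 5^(i - 1).
Then b_{i+1} = 5·b_i + 6·3^i = 5·(-3^(i + 1) - 5^(i - 1)) + 6·3^i = -3^(i + 2) - 5^i = -3^((i+1) + 1) - 5^((i+1) - 1),
which is the claimed formula at r = i+1.
By the principle of mathematical induction, the result holds for all r ≥ 1.

b_r = -3^(r + 1) - 5^(r - 1)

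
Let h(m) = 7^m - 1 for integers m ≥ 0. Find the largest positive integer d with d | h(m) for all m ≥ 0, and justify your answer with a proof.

Computing the first values: h(0) = 0 and h(1) = 6; gcd(0, 6) = 6, so d ≤ 6.
We prove 6 | 7^m - 1 for all m ≥ 0 by induction on m.
For the base case m = 0: h(0) = 0 = 6·(0), so 6 | h(0).
Inductive step: suppose the statement holds for some k ≥ 0, i.e. 6 | h(k). Then
h(k+1) = 7^(k+1) - 1 = 7·(7^k - 1) + 6 = 7·h(k) + 6. The first term is divisible by 6 by the inductive hypothesis, and 6 is divisible by 6. Hence 6 | h(k+1).
By induction, the statement is established for all m ≥ 0.
Therefore the largest such d is 6.

d = 6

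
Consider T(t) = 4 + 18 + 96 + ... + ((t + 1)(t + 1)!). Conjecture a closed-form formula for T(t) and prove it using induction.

T(t) = (t + 2)! - 2

We claim T(t) = (t + 2)! - 2 for all t ≥ 1.
Base step (t = 1): T(1) = 4, and the closed form gives 4. They agree.
Suppose the result is true for t = i, so T(i) = (i + 2)! - 2.
Then T(i+1) = T(i) + ((i + 2)(i + 2)!) = ((i + 2)! - 2) + ((i + 2)(i + 2)!).
Simplifying, T(i+1) = ((i+1) + 2)! - 2,
which is the closed form with t = i+1.
By induction, the statement is established for all t ≥ 1.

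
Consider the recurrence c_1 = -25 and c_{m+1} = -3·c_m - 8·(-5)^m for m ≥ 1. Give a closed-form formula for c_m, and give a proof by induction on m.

c_m = -5(-3)^(m - 1) + 4(-5)^m

Computing the first terms: c_1 = -25, c_2 = 115, c_3 = -545. This suggests c_m = -5(-3)^(m - 1) + 4(-5)^m.
Base case (m = 1): the formula gives -25 = -25 = c_1.
For the inductive step, assume it holds for an arbitrary k ≥ 1, so c_k = -5(-3)^(k - 1) + 4(-5)^k.
Then c_{k+1} = -3·c_k - 8·(-5)^k = -3·(-5(-3)^(k - 1) + 4(-5)^k) - 8·(-5)^k = -5(-3)^k + 4(-5)^(k + 1) = -5(-3)^((k+1) - 1) + 4(-5)^(k+1),
which is the claimed formula at m = k+1.
By the principle of mathematical induction, the result holds for all m ≥ 1.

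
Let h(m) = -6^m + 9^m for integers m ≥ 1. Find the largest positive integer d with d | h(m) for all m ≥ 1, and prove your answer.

Computing the first values: h(1) = 3 and h(2) = 45; gcd(3, 45) = 3, so d ≤ 3.
We prove 3 | -6^m + 9^m for all m ≥ 1 by induction on m.
When m = 1: h(1) = 3 = 3·(1), so 3 | h(1).
Inductive step: assume the claim holds for m = j, i.e. 3 | h(j). Then
9^{j+1} − 6^{j+1} = 9·9^j − 6·6^j = 9·(9^j − 6^j) + (3)·6^j. The first term is divisible by 3 by the inductive hypothesis, and the second term (3)·6^j is divisible by 3 since 3 | 3. Hence 3 | h(j+1).
By the principle of mathematical induction, the result holds for all m ≥ 1.
Therefore the largest such d is 3.

d = 3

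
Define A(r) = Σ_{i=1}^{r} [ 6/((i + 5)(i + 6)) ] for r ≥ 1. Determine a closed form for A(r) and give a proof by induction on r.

A(r) = r/(r + 6)

We claim A(r) = r/(r + 6) for all r ≥ 1.
When r = 1: A(1) = 1/7, and the closed form gives 1/7. They agree.
Inductive step: suppose the statement holds for some i ≥ 1, so A(i) = i/(i + 6).
Then A(i+1) = A(i) + (6/((i + 6)(i + 7))) = (i/(i + 6)) + (6/((i + 6)(i + 7))).
Simplifying, A(i+1) = (i + 1)/(i + 7) = (i+1)/((i+1) + 6),
which is the closed form with r = i+1.
By the principle of mathematical induction, the result holds for all r ≥ 1.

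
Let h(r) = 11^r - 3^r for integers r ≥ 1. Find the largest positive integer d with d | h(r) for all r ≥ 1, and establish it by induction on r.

Computing the first values: h(1) = 8 and h(2) = 112; gcd(8, 112) = 8, so d ≤ 8.
We prove 8 | 11^r - 3^r for all r ≥ 1 by induction on r.
Base case (r = 1): h(1) = 8 = 8·(1), so 8 | h(1).
Suppose the result is true for r = k, i.e. 8 | h(k). Then
11^{k+1} − 3^{k+1} = 11·11^k − 3·3^k = 11·(11^k − 3^k) + (8)·3^k. The first term is divisible by 8 by the inductive hypothesis, and the second term (8)·3^k is divisible by 8 since 8 | 8. Hence 8 | h(k+1).
Hence, by induction on r, the claim holds for every r ≥ 1.
Therefore the largest such d is 8.

d = 8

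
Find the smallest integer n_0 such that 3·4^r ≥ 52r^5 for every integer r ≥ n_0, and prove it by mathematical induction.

n_0 = 11

At r = 10: 3145728 < 5200000, so the inequality fails and n_0 ≥ 11. We prove 3·4^r ≥ 52r^5 for all r ≥ 11.
When r = 11: 3·4^r = 12582912 and 52r^5 = 8374652, so 12582912 ≥ 8374652.
Suppose the result is true for r = m, so 3·4^m ≥ 52m^5.
Then 3·4^(m + 1) = 4·(3·4^m) ≥ 4·(52m^5).
Also, for m ≥ 11 we have 4·(52m^5) ≥ 52(m+1)^5, since 4 ≥ (1 + 1/m)^5 for all m ≥ 11.
Combining, 3·4^(m + 1) ≥ 52(m+1)^5.
By the principle of mathematical induction, the result holds for all r ≥ 11.
Hence the smallest such n_0 is 11.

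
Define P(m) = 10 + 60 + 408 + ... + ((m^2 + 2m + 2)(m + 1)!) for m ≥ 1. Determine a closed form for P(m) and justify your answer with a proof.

P(m) = (m + 1)(m + 2)! - 2

We claim P(m) = (m + 1)(m + 2)! - 2 for all m ≥ 1.
Base case (m = 1): P(1) = 10, and the closed form gives 10. They agree.
Inductive step: assume the claim holds for m = p, so P(p) = (p + 1)(p + 2)! - 2.
Then P(p+1) = P(p) + ((p^2 + 4p + 5)(p + 2)!) = ((p + 1)(p + 2)! - 2) + ((p^2 + 4p + 5)(p + 2)!).
Simplifying, P(p+1) = ((p+1) + 1)((p+1) + 2)! - 2,
which is the closed form with m = p+1.
This completes the induction.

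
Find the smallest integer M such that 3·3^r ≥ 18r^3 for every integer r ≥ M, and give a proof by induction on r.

At r = 6: 2187 < 3888, so the inequality fails and M ≥ 7. We prove 3·3^r ≥ 18r^3 for all r ≥ 7.
Base step (r = 7): 3·3^r = 6561 and 18r^3 = 6174, so 6561 ≥ 6174.
Inductive step: assume the claim holds for r = i, so 3·3^i ≥ 18i^3.
Then 3·3^(i + 1) = 3·(3·3^i) ≥ 3·(18i^3).
Also, for i ≥ 7 we have 3·(18i^3) ≥ 18(i+1)^3, since 3 ≥ (1 + 1/i)^3 for all i ≥ 7.
Combining, 3·3^(i + 1) ≥ 18(i+1)^3.
By induction, the statement is established for all r ≥ 7.
Hence the smallest such M is 7.

M = 7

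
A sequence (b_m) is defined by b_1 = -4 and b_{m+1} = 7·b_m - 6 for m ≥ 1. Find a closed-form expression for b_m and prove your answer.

b_m = -5·7^(m - 1) + 1

Computing the first terms: b_1 = -4, b_2 = -34, b_3 = -244. This suggests b_m = -5·7^(m - 1) + 1.
Base case (m = 1): the formula gives -4 = -4 = b_1.
For the inductive step, assume it holds for an arbitrary i ≥ 1, so b_i = -5·7^(i - 1) + 1.
Then b_{i+1} = 7·b_i - 6 = 7·(-5·7^(i - 1) + 1) - 6 = -5·7^i + 1 = -5·7^((i+1) - 1) + 1,
which is the claimed formula at m = i+1.
Hence, by induction on m, the claim holds for every m ≥ 1.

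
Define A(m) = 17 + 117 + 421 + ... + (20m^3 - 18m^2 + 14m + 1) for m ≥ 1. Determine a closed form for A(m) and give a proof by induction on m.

We claim A(m) = m(5m^3 + 4m^2 + 3m + 5) for all m ≥ 1.
For the base case m = 1: A(1) = 17, and the closed form gives 17. They agree.
Inductive step: assume the claim holds for m = p, so A(p) = p(5p^3 + 4p^2 + 3p + 5).
Then A(p+1) = A(p) + (20p^3 + 42p^2 + 38p + 17) = (p(5p^3 + 4p^2 + 3p + 5)) + (20p^3 + 42p^2 + 38p + 17).
Simplifying, A(p+1) = (p + 1)(5p^3 + 19p^2 + 26p + 17) = (p+1)(5(p+1)^3 + 4(p+1)^2 + 3(p+1) + 5),
which is the closed form with m = p+1.
By induction, the statement is established for all m ≥ 1.

A(m) = m(5m^3 + 4m^2 + 3m + 5)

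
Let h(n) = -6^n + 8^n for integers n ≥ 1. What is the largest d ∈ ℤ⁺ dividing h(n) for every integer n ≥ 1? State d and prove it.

Computing the first values: h(1) = 2 and h(2) = 28; gcd(2, 28) = 2, so d ≤ 2.
We prove 2 | -6^n + 8^n for all n ≥ 1 by induction on n.
When n = 1: h(1) = 2 = 2·(1), so 2 | h(1).
For the inductive step, assume it holds for an arbitrary k ≥ 1, i.e. 2 | h(k). Then
8^{k+1} − 6^{k+1} = 8·8^k − 6·6^k = 8·(8^k − 6^k) + (2)·6^k. The first term is divisible by 2 by the inductive hypothesis, and the second term (2)·6^k is divisible by 2 since 2 | 2. Hence 2 | h(k+1).
Hence, by induction on n, the claim holds for every n ≥ 1.
Therefore the largest such d is 2.

d = 2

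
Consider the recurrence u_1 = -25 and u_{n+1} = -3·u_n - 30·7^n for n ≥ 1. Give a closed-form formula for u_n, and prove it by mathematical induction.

u_n = -4(-3)^(n - 1) - 3·7^n

Computing the first terms: u_1 = -25, u_2 = -135, u_3 = -1065. This suggests u_n = -4(-3)^(n - 1) - 3·7^n.
For the base case n = 1: the formula gives -25 = -25 = u_1.
For the inductive step, assume it holds for an arbitrary m ≥ 1, so u_m = -4(-3)^(m - 1) - 3·7^m.
Then u_{m+1} = -3·u_m - 30·7^m = -3·(-4(-3)^(m - 1) - 3·7^m) - 30·7^m = -4(-3)^m - 3·7^(m + 1) = -4(-3)^((m+1) - 1) - 3·7^(m+1),
which is the claimed formula at n = m+1.
Hence, by induction on n, the claim holds for every n ≥ 1.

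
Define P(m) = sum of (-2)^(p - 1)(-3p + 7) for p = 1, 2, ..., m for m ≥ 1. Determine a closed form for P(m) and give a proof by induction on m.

We claim P(m) = (-2)^m(m - 2) + 2 for all m ≥ 1.
Base step (m = 1): P(1) = 4, and the closed form gives 4. They agree.
For the inductive step, assume it holds for an arbitrary p ≥ 1, so P(p) = (-2)^p(p - 2) + 2.
Then P(p+1) = P(p) + ((-2)^p(-3p + 4)) = ((-2)^p(p - 2) + 2) + ((-2)^p(-3p + 4)).
Simplifying, P(p+1) = -2(-2)^p·p + 2(-2)^p + 2 = (-2)^(p+1)((p+1) - 2) + 2,
which is the closed form with m = p+1.
By the principle of mathematical induction, the result holds for all m ≥ 1.

P(m) = (-2)^m(m - 2) + 2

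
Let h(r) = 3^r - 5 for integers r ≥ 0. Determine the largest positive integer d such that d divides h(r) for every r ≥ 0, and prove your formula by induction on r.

d = 2

Computing the first values: h(0) = -4 and h(1) = -2; gcd(-4, -2) = 2, so d ≤ 2.
We prove 2 | 3^r - 5 for all r ≥ 0 by induction on r.
When r = 0: h(0) = -4 = 2·(-2), so 2 | h(0).
For the inductive step, assume it holds for an arbitrary k ≥ 0, i.e. 2 | h(k). Then
h(k+1) = 3^(k+1) - 5 = 3·(3^k - 5) + 10 = 3·h(k) + 10. The first term is divisible by 2 by the inductive hypothesis, and 10 is divisible by 2. Hence 2 | h(k+1).
By induction, the statement is established for all r ≥ 0.
Therefore the largest such d is 2.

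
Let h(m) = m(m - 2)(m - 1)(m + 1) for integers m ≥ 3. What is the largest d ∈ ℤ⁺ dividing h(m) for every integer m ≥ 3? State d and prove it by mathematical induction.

Computing the first values: h(3) = 24 and h(4) = 120; gcd(24, 120) = 24, so d ≤ 24.
We prove 24 | m(m - 2)(m - 1)(m + 1) for all m ≥ 3 by induction on m.
Base case (m = 3): h(3) = 24 = 24·(1), so 24 | h(3).
Inductive step: suppose the statement holds for some p ≥ 3, i.e. 24 | h(p). Then
h(p+1) − h(p) = (p-1)·p·(p+1)·(p+2) − (p-2)·(p-1)·p·(p+1) = (p-1)·p·(p+1)·[(p+2) − (p-2)] = 4·(p-1)·p·(p+1). The product of 3 consecutive integers is divisible by (3)! = 6, so h(p+1) − h(p) is divisible by 4·6 = 24. By the inductive hypothesis 24 | h(p), hence 24 | h(p+1).
By the principle of mathematical induction, the result holds for all m ≥ 3.
Therefore the largest such d is 24.

d = 24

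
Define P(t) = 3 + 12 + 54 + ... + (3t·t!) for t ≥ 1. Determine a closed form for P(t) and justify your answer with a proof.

We claim P(t) = 3(t + 1)! - 3 for all t ≥ 1.
Base step (t = 1): P(1) = 3, and the closed form gives 3. They agree.
For the inductive step, assume it holds for an arbitrary r ≥ 1, so P(r) = 3(r + 1)! - 3.
Then P(r+1) = P(r) + (3(r + 1)(r + 1)!) = (3(r + 1)! - 3) + (3(r + 1)(r + 1)!).
Simplifying, P(r+1) = 3((r+1) + 1)! - 3,
which is the closed form with t = r+1.
Hence, by induction on t, the claim holds for every t ≥ 1.

P(t) = 3(t + 1)! - 3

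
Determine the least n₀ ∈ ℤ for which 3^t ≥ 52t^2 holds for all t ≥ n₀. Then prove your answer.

At t = 7: 2187 < 2548, so the inequality fails and n₀ ≥ 8. We prove 3^t ≥ 52t^2 for all t ≥ 8.
When t = 8: 3^t = 6561 and 52t^2 = 3328, so 6561 ≥ 3328.
Inductive step: assume the claim holds for t = p, so 3^p ≥ 52p^2.
Then 3^(p + 1) = 3·(3^p) ≥ 3·(52p^2).
Also, for p ≥ 8 we have 3·(52p^2) ≥ 52(p+1)^2, since 3 ≥ (1 + 1/p)^2 for all p ≥ 8.
Combining, 3^(p + 1) ≥ 52(p+1)^2.
This completes the induction.
Hence the smallest such n₀ is 8.

n₀ = 8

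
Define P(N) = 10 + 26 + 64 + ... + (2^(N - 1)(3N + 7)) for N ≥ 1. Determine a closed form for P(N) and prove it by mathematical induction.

P(N) = 2^N(3N + 4) - 4

We claim P(N) = 2^N(3N + 4) - 4 for all N ≥ 1.
When N = 1: P(1) = 10, and the closed form gives 10. They agree.
Inductive step: assume the claim holds for N = m, so P(m) = 2^m(3m + 4) - 4.
Then P(m+1) = P(m) + (2^m(3m + 10)) = (2^m(3m + 4) - 4) + (2^m(3m + 10)).
Simplifying, P(m+1) = 6·2^m·m + 14·2^m - 4 = 2^(m+1)(3(m+1) + 4) - 4,
which is the closed form with N = m+1.
This completes the induction.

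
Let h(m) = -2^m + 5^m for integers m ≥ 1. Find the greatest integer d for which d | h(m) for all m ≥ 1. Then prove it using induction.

Computing the first values: h(1) = 3 and h(2) = 21; gcd(3, 21) = 3, so d ≤ 3.
We prove 3 | -2^m + 5^m for all m ≥ 1 by induction on m.
Base step (m = 1): h(1) = 3 = 3·(1), so 3 | h(1).
For the inductive step, assume it holds for an arbitrary k ≥ 1, i.e. 3 | h(k). Then
5^{k+1} − 2^{k+1} = 5·5^k − 2·2^k = 5·(5^k − 2^k) + (3)·2^k. The first term is divisible by 3 by the inductive hypothesis, and the second term (3)·2^k is divisible by 3 since 3 | 3. Hence 3 | h(k+1).
By the principle of mathematical induction, the result holds for all m ≥ 1.
Therefore the largest such d is 3.

d = 3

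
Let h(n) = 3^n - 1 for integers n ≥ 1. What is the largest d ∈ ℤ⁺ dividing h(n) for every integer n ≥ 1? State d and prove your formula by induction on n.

d = 2

Computing the first values: h(1) = 2 and h(2) = 8; gcd(2, 8) = 2, so d ≤ 2.
We prove 2 | 3^n - 1 for all n ≥ 1 by induction on n.
Base step (n = 1): h(1) = 2 = 2·(1), so 2 | h(1).
Inductive step: assume the claim holds for n = m, i.e. 2 | h(m). Then
3^{m+1} − 1^{m+1} = 3·3^m − 1·1^m = 3·(3^m − 1^m) + (2)·1^m. The first term is divisible by 2 by the inductive hypothesis, and the second term (2)·1^m is divisible by 2 since 2 | 2. Hence 2 | h(m+1).
By induction, the statement is established for all n ≥ 1.
Therefore the largest such d is 2.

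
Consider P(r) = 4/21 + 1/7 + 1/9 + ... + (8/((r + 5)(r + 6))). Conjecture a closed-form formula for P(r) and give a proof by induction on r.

P(r) = 4r/(3(r + 6))

We claim P(r) = 4r/(3(r + 6)) for all r ≥ 1.
Base step (r = 1): P(1) = 4/21, and the closed form gives 4/21. They agree.
Inductive step: suppose the statement holds for some m ≥ 1, so P(m) = 4m/(3(m + 6)).
Then P(m+1) = P(m) + (8/((m + 6)(m + 7))) = (4m/(3(m + 6))) + (8/((m + 6)(m + 7))).
Simplifying, P(m+1) = 4(m + 1)/(3(m + 7)) = 4(m+1)/(3((m+1) + 6)),
which is the closed form with r = m+1.
By the principle of mathematical induction, the result holds for all r ≥ 1.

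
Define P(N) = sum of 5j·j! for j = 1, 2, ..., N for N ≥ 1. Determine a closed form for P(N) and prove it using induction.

We claim P(N) = 5(N + 1)! - 5 for all N ≥ 1.
Base case (N = 1): P(1) = 5, and the closed form gives 5. They agree.
For the inductive step, assume it holds for an arbitrary j ≥ 1, so P(j) = 5(j + 1)! - 5.
Then P(j+1) = P(j) + (5(j + 1)(j + 1)!) = (5(j + 1)! - 5) + (5(j + 1)(j + 1)!).
Simplifying, P(j+1) = 5((j+1) + 1)! - 5,
which is the closed form with N = j+1.
By the principle of mathematical induction, the result holds for all N ≥ 1.

P(N) = 5(N + 1)! - 5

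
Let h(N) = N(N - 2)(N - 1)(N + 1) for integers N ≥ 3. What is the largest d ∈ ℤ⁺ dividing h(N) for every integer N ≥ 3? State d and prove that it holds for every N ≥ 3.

Computing the first values: h(3) = 24 and h(4) = 120; gcd(24, 120) = 24, so d ≤ 24.
We prove 24 | N(N - 2)(N - 1)(N + 1) for all N ≥ 3 by induction on N.
Base case (N = 3): h(3) = 24 = 24·(1), so 24 | h(3).
Suppose the result is true for N = k, i.e. 24 | h(k). Then
h(k+1) − h(k) = (k-1)·k·(k+1)·(k+2) − (k-2)·(k-1)·k·(k+1) = (k-1)·k·(k+1)·[(k+2) − (k-2)] = 4·(k-1)·k·(k+1). The product of 3 consecutive integers is divisible by (3)! = 6, so h(k+1) − h(k) is divisible by 4·6 = 24. By the inductive hypothesis 24 | h(k), hence 24 | h(k+1).
This completes the induction.
Therefore the largest such d is 24.

d = 24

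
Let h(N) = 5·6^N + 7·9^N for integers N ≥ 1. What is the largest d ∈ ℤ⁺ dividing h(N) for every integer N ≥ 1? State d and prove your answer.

Computing the first values: h(1) = 93 and h(2) = 747; gcd(93, 747) = 3, so d ≤ 3.
We prove 3 | 5·6^N + 7·9^N for all N ≥ 1 by induction on N.
Base step (N = 1): h(1) = 93 = 3·(31), so 3 | h(1).
Inductive step: suppose the statement holds for some i ≥ 1, i.e. 3 | h(i). Then
h(i+1) − 9·h(i) = (5·6^(i+1) + 7·9^(i+1)) − 9·(5·6^i + 7·9^i) = (5)·6^i·(6 − 9) = (-15)·6^i. Since 3 | h(i) by the inductive hypothesis, 3 | 9·h(i); and 3 | -15 since -15 = 3·-5. Therefore 3 | h(i+1).
This completes the induction.
Therefore the largest such d is 3.

d = 3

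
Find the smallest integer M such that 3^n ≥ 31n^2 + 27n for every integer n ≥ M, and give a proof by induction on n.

M = 7

At n = 6: 729 < 1278, so the inequality fails and M ≥ 7. We prove 3^n ≥ 31n^2 + 27n for all n ≥ 7.
When n = 7: 3^n = 2187 and 31n^2 + 27n = 1708, so 2187 ≥ 1708.
For the inductive step, assume it holds for an arbitrary j ≥ 7, so 3^j ≥ 31j^2 + 27j.
Then 3^(j + 1) = 3·(3^j) ≥ 3·(31j^2 + 27j).
Also, for j ≥ 7 we have 3·(31j^2 + 27j) ≥ 31(j+1)^2 + 27(j+1), since 3·(31j^2 + 27j) − (31(j+1)^2 + 27(j+1)) = 62j^2 - 8j - 58, which is nonnegative for all j ≥ 7.
Combining, 3^(j + 1) ≥ 31(j+1)^2 + 27(j+1).
By induction, the statement is established for all n ≥ 7.
Hence the smallest such M is 7.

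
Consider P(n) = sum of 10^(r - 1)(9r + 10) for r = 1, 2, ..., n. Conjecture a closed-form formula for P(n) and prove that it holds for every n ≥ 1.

We claim P(n) = 10^n(n + 1) - 1 for all n ≥ 1.
For the base case n = 1: P(1) = 19, and the closed form gives 19. They agree.
Inductive step: assume the claim holds for n = r, so P(r) = 10^r(r + 1) - 1.
Then P(r+1) = P(r) + (10^r(9r + 19)) = (10^r(r + 1) - 1) + (10^r(9r + 19)).
Simplifying, P(r+1) = 10·10^r·r + 20·10^r - 1 = 10^(r+1)((r+1) + 1) - 1,
which is the closed form with n = r+1.
This completes the induction.

P(n) = 10^n(n + 1) - 1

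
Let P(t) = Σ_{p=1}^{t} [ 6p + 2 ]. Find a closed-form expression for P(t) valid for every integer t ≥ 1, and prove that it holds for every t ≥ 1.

We claim P(t) = t(3t + 5) for all t ≥ 1.
Base case (t = 1): P(1) = 8, and the closed form gives 8. They agree.
For the inductive step, assume it holds for an arbitrary p ≥ 1, so P(p) = p(3p + 5).
Then P(p+1) = P(p) + (6p + 8) = (p(3p + 5)) + (6p + 8).
Simplifying, P(p+1) = (p + 1)(3p + 8) = (p+1)(3(p+1) + 5),
which is the closed form with t = p+1.
By the principle of mathematical induction, the result holds for all t ≥ 1.

P(t) = t(3t + 5)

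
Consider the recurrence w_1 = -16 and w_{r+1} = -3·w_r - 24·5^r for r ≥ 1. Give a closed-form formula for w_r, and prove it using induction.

w_r = -(-3)^(r - 1) - 3·5^r

Computing the first terms: w_1 = -16, w_2 = -72, w_3 = -384. This suggests w_r = -(-3)^(r - 1) - 3·5^r.
For the base case r = 1: the formula gives -16 = -16 = w_1.
Inductive step: assume the claim holds for r = j, so w_j = -(-3)^(j - 1) - 3·5^j.
Then w_{j+1} = -3·w_j - 24·5^j = -3·(-(-3)^(j - 1) - 3·5^j) - 24·5^j = -(-3)^j - 3·5^(j + 1) = -(-3)^((j+1) - 1) - 3·5^(j+1),
which is the claimed formula at r = j+1.
Hence, by induction on r, the claim holds for every r ≥ 1.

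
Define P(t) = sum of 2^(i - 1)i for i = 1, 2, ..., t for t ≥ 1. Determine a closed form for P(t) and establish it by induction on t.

We claim P(t) = 2^t(t - 1) + 1 for all t ≥ 1.
Base case (t = 1): P(1) = 1, and the closed form gives 1. They agree.
Inductive step: assume the claim holds for t = i, so P(i) = 2^i(i - 1) + 1.
Then P(i+1) = P(i) + (2^i(i + 1)) = (2^i(i - 1) + 1) + (2^i(i + 1)).
Simplifying, P(i+1) = 2^(i + 1)i + 1 = 2^(i+1)((i+1) - 1) + 1,
which is the closed form with t = i+1.
Hence, by induction on t, the claim holds for every t ≥ 1.

P(t) = 2^t(t - 1) + 1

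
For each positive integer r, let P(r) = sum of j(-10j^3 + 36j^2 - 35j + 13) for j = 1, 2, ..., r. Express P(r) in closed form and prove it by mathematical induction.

We claim P(r) = -r(r + 1)(2r^3 - 6r^2 + 3r - 1) for all r ≥ 1.
For the base case r = 1: P(1) = 4, and the closed form gives 4. They agree.
Suppose the result is true for r = j, so P(j) = j(-2j^4 + 4j^3 + 3j^2 - 2j + 1).
Then P(j+1) = P(j) + (-10j^4 - 4j^3 + 13j^2 + 11j + 4) = (j(-2j^4 + 4j^3 + 3j^2 - 2j + 1)) + (-10j^4 - 4j^3 + 13j^2 + 11j + 4).
Simplifying, P(j+1) = -(j + 1)(j + 2)(2j^3 - 3j - 2) = -(j+1)((j+1) + 1)(2(j+1)^3 - 6(j+1)^2 + 3(j+1) - 1),
which is the closed form with r = j+1.
By the principle of mathematical induction, the result holds for all r ≥ 1.

P(r) = -r(r + 1)(2r^3 - 6r^2 + 3r - 1)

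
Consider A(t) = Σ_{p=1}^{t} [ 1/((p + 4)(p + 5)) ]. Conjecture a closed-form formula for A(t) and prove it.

We claim A(t) = t/(5(t + 5)) for all t ≥ 1.
For the base case t = 1: A(1) = 1/30, and the closed form gives 1/30. They agree.
For the inductive step, assume it holds for an arbitrary p ≥ 1, so A(p) = p/(5(p + 5)).
Then A(p+1) = A(p) + (1/((p + 5)(p + 6))) = (p/(5(p + 5))) + (1/((p + 5)(p + 6))).
Simplifying, A(p+1) = (p + 1)/(5(p + 6)) = (p+1)/(5((p+1) + 5)),
which is the closed form with t = p+1.
This completes the induction.

A(t) = t/(5(t + 5))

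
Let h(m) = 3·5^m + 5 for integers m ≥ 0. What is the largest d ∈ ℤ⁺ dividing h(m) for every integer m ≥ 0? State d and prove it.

d = 4

Computing the first values: h(0) = 8 and h(1) = 20; gcd(8, 20) = 4, so d ≤ 4.
We prove 4 | 3·5^m + 5 for all m ≥ 0 by induction on m.
For the base case m = 0: h(0) = 8 = 4·(2), so 4 | h(0).
Suppose the result is true for m = r, i.e. 4 | h(r). Then
h(r+1) = 3·5^(r+1) + 5 = 5·(3·5^r + 5) - 20 = 5·h(r) - 20. The first term is divisible by 4 by the inductive hypothesis, and -20 is divisible by 4. Hence 4 | h(r+1).
This completes the induction.
Therefore the largest such d is 4.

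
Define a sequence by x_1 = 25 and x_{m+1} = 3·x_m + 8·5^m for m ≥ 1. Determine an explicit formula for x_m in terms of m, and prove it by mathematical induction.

Computing the first terms: x_1 = 25, x_2 = 115, x_3 = 545. This suggests x_m = 5·3^(m - 1) + 4·5^m.
For the base case m = 1: the formula gives 25 = 25 = x_1.
Inductive step: assume the claim holds for m = p, so x_p = 5·3^(p - 1) + 4·5^p.
Then x_{p+1} = 3·x_p + 8·5^p = 3·(5·3^(p - 1) + 4·5^p) + 8·5^p = 5·3^p + 4·5^(p + 1) = 5·3^((p+1) - 1) + 4·5^(p+1),
which is the claimed formula at m = p+1.
Hence, by induction on m, the claim holds for every m ≥ 1.

x_m = 5·3^(m - 1) + 4·5^m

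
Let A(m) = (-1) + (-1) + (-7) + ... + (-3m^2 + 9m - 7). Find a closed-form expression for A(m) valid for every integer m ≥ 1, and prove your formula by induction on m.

We claim A(m) = -m(m^2 - 3m + 3) for all m ≥ 1.
Base step (m = 1): A(1) = -1, and the closed form gives -1. They agree.
For the inductive step, assume it holds for an arbitrary k ≥ 1, so A(k) = k(-k^2 + 3k - 3).
Then A(k+1) = A(k) + (-3k^2 + 3k - 1) = (k(-k^2 + 3k - 3)) + (-3k^2 + 3k - 1).
Simplifying, A(k+1) = -(k + 1)(k^2 - k + 1) = -(k+1)((k+1)^2 - 3(k+1) + 3),
which is the closed form with m = k+1.
This completes the induction.

A(m) = -m(m^2 - 3m + 3)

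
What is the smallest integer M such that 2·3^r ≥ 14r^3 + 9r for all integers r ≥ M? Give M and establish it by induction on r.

M = 8

At r = 7: 4374 < 4865, so the inequality fails and M ≥ 8. We prove 2·3^r ≥ 14r^3 + 9r for all r ≥ 8.
Base case (r = 8): 2·3^r = 13122 and 14r^3 + 9r = 7240, so 13122 ≥ 7240.
For the inductive step, assume it holds for an arbitrary m ≥ 8, so 2·3^m ≥ 14m^3 + 9m.
Then 2·3^(m + 1) = 3·(2·3^m) ≥ 3·(14m^3 + 9m).
Also, for m ≥ 8 we have 3·(14m^3 + 9m) ≥ 14(m+1)^3 + 9(m+1), since 3·(14m^3 + 9m) − (14(m+1)^3 + 9(m+1)) = 28m^3 - 42m^2 - 24m - 23, which is nonnegative for all m ≥ 8.
Combining, 2·3^(m + 1) ≥ 14(m+1)^3 + 9(m+1).
By induction, the statement is established for all r ≥ 8.
Hence the smallest such M is 8.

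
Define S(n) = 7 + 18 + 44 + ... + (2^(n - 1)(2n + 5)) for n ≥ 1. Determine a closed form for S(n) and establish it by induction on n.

We claim S(n) = 2^n(2n + 3) - 3 for all n ≥ 1.
Base step (n = 1): S(1) = 7, and the closed form gives 7. They agree.
Suppose the result is true for n = j, so S(j) = 2^j(2j + 3) - 3.
Then S(j+1) = S(j) + (2^j(2j + 7)) = (2^j(2j + 3) - 3) + (2^j(2j + 7)).
Simplifying, S(j+1) = 4·2^j·j + 10·2^j - 3 = 2^(j+1)(2(j+1) + 3) - 3,
which is the closed form with n = j+1.
This completes the induction.

S(n) = 2^n(2n + 3) - 3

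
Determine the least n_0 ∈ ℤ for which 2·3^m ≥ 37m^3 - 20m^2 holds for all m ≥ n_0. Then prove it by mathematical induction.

n_0 = 9

At m = 8: 13122 < 17664, so the inequality fails and n_0 ≥ 9. We prove 2·3^m ≥ 37m^3 - 20m^2 for all m ≥ 9.
Base step (m = 9): 2·3^m = 39366 and 37m^3 - 20m^2 = 25353, so 39366 ≥ 25353.
For the inductive step, assume it holds for an arbitrary k ≥ 9, so 2·3^k ≥ 37k^3 - 20k^2.
Then 2·3^(k + 1) = 3·(2·3^k) ≥ 3·(37k^3 - 20k^2).
Also, for k ≥ 9 we have 3·(37k^3 - 20k^2) ≥ 37(k+1)^3 - 20(k+1)^2, since 3·(37k^3 - 20k^2) − (37(k+1)^3 - 20(k+1)^2) = 74k^3 - 151k^2 - 71k - 17, which is nonnegative for all k ≥ 9.
Combining, 2·3^(k + 1) ≥ 37(k+1)^3 - 20(k+1)^2.
Hence, by induction on m, the claim holds for every m ≥ 9.
Hence the smallest such n_0 is 9.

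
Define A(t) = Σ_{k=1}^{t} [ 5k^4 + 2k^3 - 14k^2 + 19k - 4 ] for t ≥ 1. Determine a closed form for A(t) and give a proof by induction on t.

A(t) = t(t^4 + 3t^3 - 2t^2 + 3t + 3)

We claim A(t) = t(t^4 + 3t^3 - 2t^2 + 3t + 3) for all t ≥ 1.
Base step (t = 1): A(1) = 8, and the closed form gives 8. They agree.
Inductive step: assume the claim holds for t = k, so A(k) = k(k^4 + 3k^3 - 2k^2 + 3k + 3).
Then A(k+1) = A(k) + (5k^4 + 22k^3 + 22k^2 + 17k + 8) = (k(k^4 + 3k^3 - 2k^2 + 3k + 3)) + (5k^4 + 22k^3 + 22k^2 + 17k + 8).
Simplifying, A(k+1) = (k + 1)(k^4 + 7k^3 + 13k^2 + 12k + 8) = (k+1)((k+1)^4 + 3(k+1)^3 - 2(k+1)^2 + 3(k+1) + 3),
which is the closed form with t = k+1.
By the principle of mathematical induction, the result holds for all t ≥ 1.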